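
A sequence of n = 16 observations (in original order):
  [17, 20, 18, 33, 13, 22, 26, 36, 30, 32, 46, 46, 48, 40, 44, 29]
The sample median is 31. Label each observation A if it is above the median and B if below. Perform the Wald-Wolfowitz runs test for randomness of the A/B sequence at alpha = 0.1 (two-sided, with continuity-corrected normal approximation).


Step 1: Compute median = 31; label A = above, B = below.
Labels in order: BBBABBBABAAAAAAB  (n_A = 8, n_B = 8)
Step 2: Count runs R = 7.
Step 3: Under H0 (random ordering), E[R] = 2*n_A*n_B/(n_A+n_B) + 1 = 2*8*8/16 + 1 = 9.0000.
        Var[R] = 2*n_A*n_B*(2*n_A*n_B - n_A - n_B) / ((n_A+n_B)^2 * (n_A+n_B-1)) = 14336/3840 = 3.7333.
        SD[R] = 1.9322.
Step 4: Continuity-corrected z = (R + 0.5 - E[R]) / SD[R] = (7 + 0.5 - 9.0000) / 1.9322 = -0.7763.
Step 5: Two-sided p-value via normal approximation = 2*(1 - Phi(|z|)) = 0.437558.
Step 6: alpha = 0.1. fail to reject H0.

R = 7, z = -0.7763, p = 0.437558, fail to reject H0.


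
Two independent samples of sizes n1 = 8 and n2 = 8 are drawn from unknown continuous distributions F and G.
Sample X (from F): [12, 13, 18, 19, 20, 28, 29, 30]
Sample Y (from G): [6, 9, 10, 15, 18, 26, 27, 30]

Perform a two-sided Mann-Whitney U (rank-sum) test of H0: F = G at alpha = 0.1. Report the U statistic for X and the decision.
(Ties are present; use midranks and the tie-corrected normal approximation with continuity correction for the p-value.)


Step 1: Combine and sort all 16 observations; assign midranks.
sorted (value, group): (6,Y), (9,Y), (10,Y), (12,X), (13,X), (15,Y), (18,X), (18,Y), (19,X), (20,X), (26,Y), (27,Y), (28,X), (29,X), (30,X), (30,Y)
ranks: 6->1, 9->2, 10->3, 12->4, 13->5, 15->6, 18->7.5, 18->7.5, 19->9, 20->10, 26->11, 27->12, 28->13, 29->14, 30->15.5, 30->15.5
Step 2: Rank sum for X: R1 = 4 + 5 + 7.5 + 9 + 10 + 13 + 14 + 15.5 = 78.
Step 3: U_X = R1 - n1(n1+1)/2 = 78 - 8*9/2 = 78 - 36 = 42.
       U_Y = n1*n2 - U_X = 64 - 42 = 22.
Step 4: Ties are present, so use the tie-corrected normal approximation (with continuity correction) for the p-value.
Step 5: p-value = 0.317712; compare to alpha = 0.1. fail to reject H0.

U_X = 42, p = 0.317712, fail to reject H0 at alpha = 0.1.


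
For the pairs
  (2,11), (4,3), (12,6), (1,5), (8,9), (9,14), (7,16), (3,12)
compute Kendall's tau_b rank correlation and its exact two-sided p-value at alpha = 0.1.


Step 1: Enumerate the 28 unordered pairs (i,j) with i<j and classify each by sign(x_j-x_i) * sign(y_j-y_i).
  (1,2):dx=+2,dy=-8->D; (1,3):dx=+10,dy=-5->D; (1,4):dx=-1,dy=-6->C; (1,5):dx=+6,dy=-2->D
  (1,6):dx=+7,dy=+3->C; (1,7):dx=+5,dy=+5->C; (1,8):dx=+1,dy=+1->C; (2,3):dx=+8,dy=+3->C
  (2,4):dx=-3,dy=+2->D; (2,5):dx=+4,dy=+6->C; (2,6):dx=+5,dy=+11->C; (2,7):dx=+3,dy=+13->C
  (2,8):dx=-1,dy=+9->D; (3,4):dx=-11,dy=-1->C; (3,5):dx=-4,dy=+3->D; (3,6):dx=-3,dy=+8->D
  (3,7):dx=-5,dy=+10->D; (3,8):dx=-9,dy=+6->D; (4,5):dx=+7,dy=+4->C; (4,6):dx=+8,dy=+9->C
  (4,7):dx=+6,dy=+11->C; (4,8):dx=+2,dy=+7->C; (5,6):dx=+1,dy=+5->C; (5,7):dx=-1,dy=+7->D
  (5,8):dx=-5,dy=+3->D; (6,7):dx=-2,dy=+2->D; (6,8):dx=-6,dy=-2->C; (7,8):dx=-4,dy=-4->C
Step 2: C = 16, D = 12, total pairs = 28.
Step 3: tau = (C - D)/(n(n-1)/2) = (16 - 12)/28 = 0.142857.
Step 4: Exact two-sided p-value (enumerate n! = 40320 permutations of y under H0): p = 0.719544.
Step 5: alpha = 0.1. fail to reject H0.

tau_b = 0.1429 (C=16, D=12), p = 0.719544, fail to reject H0.


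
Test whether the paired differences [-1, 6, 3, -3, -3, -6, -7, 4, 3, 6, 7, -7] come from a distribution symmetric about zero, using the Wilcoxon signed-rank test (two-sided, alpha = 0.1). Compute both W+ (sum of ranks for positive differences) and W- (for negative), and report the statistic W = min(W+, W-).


Step 1: Drop any zero differences (none here) and take |d_i|.
|d| = [1, 6, 3, 3, 3, 6, 7, 4, 3, 6, 7, 7]
Step 2: Midrank |d_i| (ties get averaged ranks).
ranks: |1|->1, |6|->8, |3|->3.5, |3|->3.5, |3|->3.5, |6|->8, |7|->11, |4|->6, |3|->3.5, |6|->8, |7|->11, |7|->11
Step 3: Attach original signs; sum ranks with positive sign and with negative sign.
W+ = 8 + 3.5 + 6 + 3.5 + 8 + 11 = 40
W- = 1 + 3.5 + 3.5 + 8 + 11 + 11 = 38
(Check: W+ + W- = 78 should equal n(n+1)/2 = 78.)
Step 4: Test statistic W = min(W+, W-) = 38.
Step 5: Ties in |d|, so use the tie-corrected normal approximation.
        E[W] = n(n+1)/4 = 12*13/4 = 39.
        Tie groups: |d|=3 (t=4), |d|=6 (t=3), |d|=7 (t=3); sum(t^3 - t) = 108.
        Var[W] = n(n+1)(2n+1)/24 - sum(t^3-t)/48 = 3900/24 - 108/48 = 160.25.
        z = (W - E[W]) / sqrt(Var[W]) = (38 - 39) / 12.6590 = -0.0790.
        Two-sided p = 2*Phi(z) = 0.937036.
Step 6: alpha = 0.1. fail to reject H0.

W+ = 40, W- = 38, W = min = 38, p = 0.937036, fail to reject H0.


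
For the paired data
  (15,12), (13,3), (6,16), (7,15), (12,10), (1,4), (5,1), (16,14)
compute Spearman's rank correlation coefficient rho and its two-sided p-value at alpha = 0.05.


Step 1: Rank x and y separately (midranks; no ties here).
rank(x): 15->7, 13->6, 6->3, 7->4, 12->5, 1->1, 5->2, 16->8
rank(y): 12->5, 3->2, 16->8, 15->7, 10->4, 4->3, 1->1, 14->6
Step 2: d_i = R_x(i) - R_y(i); compute d_i^2.
  (7-5)^2=4, (6-2)^2=16, (3-8)^2=25, (4-7)^2=9, (5-4)^2=1, (1-3)^2=4, (2-1)^2=1, (8-6)^2=4
sum(d^2) = 64.
Step 3: rho = 1 - 6*64 / (8*(8^2 - 1)) = 1 - 384/504 = 0.238095.
Step 4: Under H0, t = rho * sqrt((n-2)/(1-rho^2)) = 0.6005 ~ t(6).
Step 5: Two-sided p-value from the t-distribution with 6 df = 0.570156.
Step 6: alpha = 0.05. fail to reject H0.

rho = 0.2381, p = 0.570156, fail to reject H0 at alpha = 0.05.


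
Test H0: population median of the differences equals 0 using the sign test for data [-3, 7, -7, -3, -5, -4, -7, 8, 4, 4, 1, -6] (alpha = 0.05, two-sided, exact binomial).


Step 1: Discard zero differences. Original n = 12; n_eff = number of nonzero differences = 12.
Nonzero differences (with sign): -3, +7, -7, -3, -5, -4, -7, +8, +4, +4, +1, -6
Step 2: Count signs: positive = 5, negative = 7.
Step 3: Under H0: P(positive) = 0.5, so the number of positives S ~ Bin(12, 0.5).
Step 4: Two-sided exact p-value = sum of Bin(12,0.5) probabilities at or below the observed probability = 0.774414.
Step 5: alpha = 0.05. fail to reject H0.

n_eff = 12, pos = 5, neg = 7, p = 0.774414, fail to reject H0.


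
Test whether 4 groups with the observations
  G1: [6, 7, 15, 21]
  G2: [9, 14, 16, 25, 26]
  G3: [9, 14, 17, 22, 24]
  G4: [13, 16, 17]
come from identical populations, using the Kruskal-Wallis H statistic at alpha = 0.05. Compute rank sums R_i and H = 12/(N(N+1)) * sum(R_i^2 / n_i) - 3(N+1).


Step 1: Combine all N = 17 observations and assign midranks.
sorted (value, group, rank): (6,G1,1), (7,G1,2), (9,G2,3.5), (9,G3,3.5), (13,G4,5), (14,G2,6.5), (14,G3,6.5), (15,G1,8), (16,G2,9.5), (16,G4,9.5), (17,G3,11.5), (17,G4,11.5), (21,G1,13), (22,G3,14), (24,G3,15), (25,G2,16), (26,G2,17)
Step 2: Sum ranks within each group.
R_1 = 24 (n_1 = 4)
R_2 = 52.5 (n_2 = 5)
R_3 = 50.5 (n_3 = 5)
R_4 = 26 (n_4 = 3)
Step 3: H = 12/(N(N+1)) * sum(R_i^2/n_i) - 3(N+1)
     = 12/(17*18) * (24^2/4 + 52.5^2/5 + 50.5^2/5 + 26^2/3) - 3*18
     = 0.039216 * 1430.63 - 54
     = 2.103268.
Step 4: Ties present; correction factor C = 1 - 24/(17^3 - 17) = 0.995098. Corrected H = 2.103268 / 0.995098 = 2.113629.
Step 5: Under H0, H ~ chi^2(3); p-value = 0.549160.
Step 6: alpha = 0.05. fail to reject H0.

H = 2.1136, df = 3, p = 0.549160, fail to reject H0.


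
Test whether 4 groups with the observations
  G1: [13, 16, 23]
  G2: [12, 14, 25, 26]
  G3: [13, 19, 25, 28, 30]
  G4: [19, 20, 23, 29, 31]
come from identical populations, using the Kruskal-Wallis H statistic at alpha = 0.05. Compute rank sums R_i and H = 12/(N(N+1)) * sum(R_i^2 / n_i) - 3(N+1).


Step 1: Combine all N = 17 observations and assign midranks.
sorted (value, group, rank): (12,G2,1), (13,G1,2.5), (13,G3,2.5), (14,G2,4), (16,G1,5), (19,G3,6.5), (19,G4,6.5), (20,G4,8), (23,G1,9.5), (23,G4,9.5), (25,G2,11.5), (25,G3,11.5), (26,G2,13), (28,G3,14), (29,G4,15), (30,G3,16), (31,G4,17)
Step 2: Sum ranks within each group.
R_1 = 17 (n_1 = 3)
R_2 = 29.5 (n_2 = 4)
R_3 = 50.5 (n_3 = 5)
R_4 = 56 (n_4 = 5)
Step 3: H = 12/(N(N+1)) * sum(R_i^2/n_i) - 3(N+1)
     = 12/(17*18) * (17^2/3 + 29.5^2/4 + 50.5^2/5 + 56^2/5) - 3*18
     = 0.039216 * 1451.15 - 54
     = 2.907680.
Step 4: Ties present; correction factor C = 1 - 24/(17^3 - 17) = 0.995098. Corrected H = 2.907680 / 0.995098 = 2.922003.
Step 5: Under H0, H ~ chi^2(3); p-value = 0.403808.
Step 6: alpha = 0.05. fail to reject H0.

H = 2.9220, df = 3, p = 0.403808, fail to reject H0.


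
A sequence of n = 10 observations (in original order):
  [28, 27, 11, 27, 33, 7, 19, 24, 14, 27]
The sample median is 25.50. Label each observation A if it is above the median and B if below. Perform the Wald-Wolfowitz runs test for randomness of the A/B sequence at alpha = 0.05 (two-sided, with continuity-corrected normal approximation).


Step 1: Compute median = 25.50; label A = above, B = below.
Labels in order: AABAABBBBA  (n_A = 5, n_B = 5)
Step 2: Count runs R = 5.
Step 3: Under H0 (random ordering), E[R] = 2*n_A*n_B/(n_A+n_B) + 1 = 2*5*5/10 + 1 = 6.0000.
        Var[R] = 2*n_A*n_B*(2*n_A*n_B - n_A - n_B) / ((n_A+n_B)^2 * (n_A+n_B-1)) = 2000/900 = 2.2222.
        SD[R] = 1.4907.
Step 4: Continuity-corrected z = (R + 0.5 - E[R]) / SD[R] = (5 + 0.5 - 6.0000) / 1.4907 = -0.3354.
Step 5: Two-sided p-value via normal approximation = 2*(1 - Phi(|z|)) = 0.737316.
Step 6: alpha = 0.05. fail to reject H0.

R = 5, z = -0.3354, p = 0.737316, fail to reject H0.


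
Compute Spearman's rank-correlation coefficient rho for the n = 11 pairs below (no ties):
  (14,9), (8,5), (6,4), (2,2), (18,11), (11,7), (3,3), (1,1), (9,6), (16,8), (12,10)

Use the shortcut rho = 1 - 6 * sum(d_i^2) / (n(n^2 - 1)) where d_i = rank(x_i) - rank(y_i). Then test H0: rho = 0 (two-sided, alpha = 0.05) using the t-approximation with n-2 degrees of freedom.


Step 1: Rank x and y separately (midranks; no ties here).
rank(x): 14->9, 8->5, 6->4, 2->2, 18->11, 11->7, 3->3, 1->1, 9->6, 16->10, 12->8
rank(y): 9->9, 5->5, 4->4, 2->2, 11->11, 7->7, 3->3, 1->1, 6->6, 8->8, 10->10
Step 2: d_i = R_x(i) - R_y(i); compute d_i^2.
  (9-9)^2=0, (5-5)^2=0, (4-4)^2=0, (2-2)^2=0, (11-11)^2=0, (7-7)^2=0, (3-3)^2=0, (1-1)^2=0, (6-6)^2=0, (10-8)^2=4, (8-10)^2=4
sum(d^2) = 8.
Step 3: rho = 1 - 6*8 / (11*(11^2 - 1)) = 1 - 48/1320 = 0.963636.
Step 4: Under H0, t = rho * sqrt((n-2)/(1-rho^2)) = 10.8186 ~ t(9).
Step 5: Two-sided p-value from the t-distribution with 9 df = 0.000002.
Step 6: alpha = 0.05. reject H0.

rho = 0.9636, p = 0.000002, reject H0 at alpha = 0.05.


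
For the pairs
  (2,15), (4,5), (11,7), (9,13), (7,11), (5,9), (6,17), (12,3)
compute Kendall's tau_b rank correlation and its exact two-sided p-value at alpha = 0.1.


Step 1: Enumerate the 28 unordered pairs (i,j) with i<j and classify each by sign(x_j-x_i) * sign(y_j-y_i).
  (1,2):dx=+2,dy=-10->D; (1,3):dx=+9,dy=-8->D; (1,4):dx=+7,dy=-2->D; (1,5):dx=+5,dy=-4->D
  (1,6):dx=+3,dy=-6->D; (1,7):dx=+4,dy=+2->C; (1,8):dx=+10,dy=-12->D; (2,3):dx=+7,dy=+2->C
  (2,4):dx=+5,dy=+8->C; (2,5):dx=+3,dy=+6->C; (2,6):dx=+1,dy=+4->C; (2,7):dx=+2,dy=+12->C
  (2,8):dx=+8,dy=-2->D; (3,4):dx=-2,dy=+6->D; (3,5):dx=-4,dy=+4->D; (3,6):dx=-6,dy=+2->D
  (3,7):dx=-5,dy=+10->D; (3,8):dx=+1,dy=-4->D; (4,5):dx=-2,dy=-2->C; (4,6):dx=-4,dy=-4->C
  (4,7):dx=-3,dy=+4->D; (4,8):dx=+3,dy=-10->D; (5,6):dx=-2,dy=-2->C; (5,7):dx=-1,dy=+6->D
  (5,8):dx=+5,dy=-8->D; (6,7):dx=+1,dy=+8->C; (6,8):dx=+7,dy=-6->D; (7,8):dx=+6,dy=-14->D
Step 2: C = 10, D = 18, total pairs = 28.
Step 3: tau = (C - D)/(n(n-1)/2) = (10 - 18)/28 = -0.285714.
Step 4: Exact two-sided p-value (enumerate n! = 40320 permutations of y under H0): p = 0.398760.
Step 5: alpha = 0.1. fail to reject H0.

tau_b = -0.2857 (C=10, D=18), p = 0.398760, fail to reject H0.


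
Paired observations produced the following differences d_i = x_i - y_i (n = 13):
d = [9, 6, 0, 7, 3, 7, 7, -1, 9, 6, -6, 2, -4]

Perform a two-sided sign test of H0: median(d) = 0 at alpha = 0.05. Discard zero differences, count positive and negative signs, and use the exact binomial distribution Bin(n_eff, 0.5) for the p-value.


Step 1: Discard zero differences. Original n = 13; n_eff = number of nonzero differences = 12.
Nonzero differences (with sign): +9, +6, +7, +3, +7, +7, -1, +9, +6, -6, +2, -4
Step 2: Count signs: positive = 9, negative = 3.
Step 3: Under H0: P(positive) = 0.5, so the number of positives S ~ Bin(12, 0.5).
Step 4: Two-sided exact p-value = sum of Bin(12,0.5) probabilities at or below the observed probability = 0.145996.
Step 5: alpha = 0.05. fail to reject H0.

n_eff = 12, pos = 9, neg = 3, p = 0.145996, fail to reject H0.


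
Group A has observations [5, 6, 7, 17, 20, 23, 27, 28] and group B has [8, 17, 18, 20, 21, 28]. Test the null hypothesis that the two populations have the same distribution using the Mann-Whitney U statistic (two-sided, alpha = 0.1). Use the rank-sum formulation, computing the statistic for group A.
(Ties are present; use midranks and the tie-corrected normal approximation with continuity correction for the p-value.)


Step 1: Combine and sort all 14 observations; assign midranks.
sorted (value, group): (5,X), (6,X), (7,X), (8,Y), (17,X), (17,Y), (18,Y), (20,X), (20,Y), (21,Y), (23,X), (27,X), (28,X), (28,Y)
ranks: 5->1, 6->2, 7->3, 8->4, 17->5.5, 17->5.5, 18->7, 20->8.5, 20->8.5, 21->10, 23->11, 27->12, 28->13.5, 28->13.5
Step 2: Rank sum for X: R1 = 1 + 2 + 3 + 5.5 + 8.5 + 11 + 12 + 13.5 = 56.5.
Step 3: U_X = R1 - n1(n1+1)/2 = 56.5 - 8*9/2 = 56.5 - 36 = 20.5.
       U_Y = n1*n2 - U_X = 48 - 20.5 = 27.5.
Step 4: Ties are present, so use the tie-corrected normal approximation (with continuity correction) for the p-value.
Step 5: p-value = 0.697586; compare to alpha = 0.1. fail to reject H0.

U_X = 20.5, p = 0.697586, fail to reject H0 at alpha = 0.1.


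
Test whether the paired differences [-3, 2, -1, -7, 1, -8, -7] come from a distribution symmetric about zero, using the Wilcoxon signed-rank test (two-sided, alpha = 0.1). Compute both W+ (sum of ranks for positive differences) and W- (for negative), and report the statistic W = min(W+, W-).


Step 1: Drop any zero differences (none here) and take |d_i|.
|d| = [3, 2, 1, 7, 1, 8, 7]
Step 2: Midrank |d_i| (ties get averaged ranks).
ranks: |3|->4, |2|->3, |1|->1.5, |7|->5.5, |1|->1.5, |8|->7, |7|->5.5
Step 3: Attach original signs; sum ranks with positive sign and with negative sign.
W+ = 3 + 1.5 = 4.5
W- = 4 + 1.5 + 5.5 + 7 + 5.5 = 23.5
(Check: W+ + W- = 28 should equal n(n+1)/2 = 28.)
Step 4: Test statistic W = min(W+, W-) = 4.5.
Step 5: Ties in |d|, so use the tie-corrected normal approximation.
        E[W] = n(n+1)/4 = 7*8/4 = 14.
        Tie groups: |d|=1 (t=2), |d|=7 (t=2); sum(t^3 - t) = 12.
        Var[W] = n(n+1)(2n+1)/24 - sum(t^3-t)/48 = 840/24 - 12/48 = 34.75.
        z = (W - E[W]) / sqrt(Var[W]) = (4.5 - 14) / 5.8949 = -1.6116.
        Two-sided p = 2*Phi(z) = 0.107058.
Step 6: alpha = 0.1. fail to reject H0.

W+ = 4.5, W- = 23.5, W = min = 4.5, p = 0.107058, fail to reject H0.


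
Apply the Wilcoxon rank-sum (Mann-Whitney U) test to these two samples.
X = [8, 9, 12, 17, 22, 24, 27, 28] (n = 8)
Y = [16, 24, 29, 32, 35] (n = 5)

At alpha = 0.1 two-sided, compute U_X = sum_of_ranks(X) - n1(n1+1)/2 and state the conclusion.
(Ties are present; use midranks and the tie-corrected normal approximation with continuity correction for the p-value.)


Step 1: Combine and sort all 13 observations; assign midranks.
sorted (value, group): (8,X), (9,X), (12,X), (16,Y), (17,X), (22,X), (24,X), (24,Y), (27,X), (28,X), (29,Y), (32,Y), (35,Y)
ranks: 8->1, 9->2, 12->3, 16->4, 17->5, 22->6, 24->7.5, 24->7.5, 27->9, 28->10, 29->11, 32->12, 35->13
Step 2: Rank sum for X: R1 = 1 + 2 + 3 + 5 + 6 + 7.5 + 9 + 10 = 43.5.
Step 3: U_X = R1 - n1(n1+1)/2 = 43.5 - 8*9/2 = 43.5 - 36 = 7.5.
       U_Y = n1*n2 - U_X = 40 - 7.5 = 32.5.
Step 4: Ties are present, so use the tie-corrected normal approximation (with continuity correction) for the p-value.
Step 5: p-value = 0.078571; compare to alpha = 0.1. reject H0.

U_X = 7.5, p = 0.078571, reject H0 at alpha = 0.1.


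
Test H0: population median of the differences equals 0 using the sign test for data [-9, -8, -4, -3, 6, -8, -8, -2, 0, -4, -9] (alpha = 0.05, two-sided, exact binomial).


Step 1: Discard zero differences. Original n = 11; n_eff = number of nonzero differences = 10.
Nonzero differences (with sign): -9, -8, -4, -3, +6, -8, -8, -2, -4, -9
Step 2: Count signs: positive = 1, negative = 9.
Step 3: Under H0: P(positive) = 0.5, so the number of positives S ~ Bin(10, 0.5).
Step 4: Two-sided exact p-value = sum of Bin(10,0.5) probabilities at or below the observed probability = 0.021484.
Step 5: alpha = 0.05. reject H0.

n_eff = 10, pos = 1, neg = 9, p = 0.021484, reject H0.


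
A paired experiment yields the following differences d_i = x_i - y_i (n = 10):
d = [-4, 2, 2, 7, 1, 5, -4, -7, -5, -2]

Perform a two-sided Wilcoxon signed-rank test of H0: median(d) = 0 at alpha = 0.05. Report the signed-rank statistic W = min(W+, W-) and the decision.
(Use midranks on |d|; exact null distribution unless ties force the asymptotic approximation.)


Step 1: Drop any zero differences (none here) and take |d_i|.
|d| = [4, 2, 2, 7, 1, 5, 4, 7, 5, 2]
Step 2: Midrank |d_i| (ties get averaged ranks).
ranks: |4|->5.5, |2|->3, |2|->3, |7|->9.5, |1|->1, |5|->7.5, |4|->5.5, |7|->9.5, |5|->7.5, |2|->3
Step 3: Attach original signs; sum ranks with positive sign and with negative sign.
W+ = 3 + 3 + 9.5 + 1 + 7.5 = 24
W- = 5.5 + 5.5 + 9.5 + 7.5 + 3 = 31
(Check: W+ + W- = 55 should equal n(n+1)/2 = 55.)
Step 4: Test statistic W = min(W+, W-) = 24.
Step 5: Ties in |d|, so use the tie-corrected normal approximation.
        E[W] = n(n+1)/4 = 10*11/4 = 27.5.
        Tie groups: |d|=2 (t=3), |d|=4 (t=2), |d|=5 (t=2), |d|=7 (t=2); sum(t^3 - t) = 42.
        Var[W] = n(n+1)(2n+1)/24 - sum(t^3-t)/48 = 2310/24 - 42/48 = 95.375.
        z = (W - E[W]) / sqrt(Var[W]) = (24 - 27.5) / 9.7660 = -0.3584.
        Two-sided p = 2*Phi(z) = 0.720055.
Step 6: alpha = 0.05. fail to reject H0.

W+ = 24, W- = 31, W = min = 24, p = 0.720055, fail to reject H0.


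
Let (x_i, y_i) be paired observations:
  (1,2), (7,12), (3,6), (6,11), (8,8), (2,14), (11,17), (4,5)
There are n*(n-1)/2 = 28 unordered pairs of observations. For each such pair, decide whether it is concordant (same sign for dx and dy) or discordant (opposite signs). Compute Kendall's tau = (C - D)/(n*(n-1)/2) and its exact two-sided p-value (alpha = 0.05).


Step 1: Enumerate the 28 unordered pairs (i,j) with i<j and classify each by sign(x_j-x_i) * sign(y_j-y_i).
  (1,2):dx=+6,dy=+10->C; (1,3):dx=+2,dy=+4->C; (1,4):dx=+5,dy=+9->C; (1,5):dx=+7,dy=+6->C
  (1,6):dx=+1,dy=+12->C; (1,7):dx=+10,dy=+15->C; (1,8):dx=+3,dy=+3->C; (2,3):dx=-4,dy=-6->C
  (2,4):dx=-1,dy=-1->C; (2,5):dx=+1,dy=-4->D; (2,6):dx=-5,dy=+2->D; (2,7):dx=+4,dy=+5->C
  (2,8):dx=-3,dy=-7->C; (3,4):dx=+3,dy=+5->C; (3,5):dx=+5,dy=+2->C; (3,6):dx=-1,dy=+8->D
  (3,7):dx=+8,dy=+11->C; (3,8):dx=+1,dy=-1->D; (4,5):dx=+2,dy=-3->D; (4,6):dx=-4,dy=+3->D
  (4,7):dx=+5,dy=+6->C; (4,8):dx=-2,dy=-6->C; (5,6):dx=-6,dy=+6->D; (5,7):dx=+3,dy=+9->C
  (5,8):dx=-4,dy=-3->C; (6,7):dx=+9,dy=+3->C; (6,8):dx=+2,dy=-9->D; (7,8):dx=-7,dy=-12->C
Step 2: C = 20, D = 8, total pairs = 28.
Step 3: tau = (C - D)/(n(n-1)/2) = (20 - 8)/28 = 0.428571.
Step 4: Exact two-sided p-value (enumerate n! = 40320 permutations of y under H0): p = 0.178869.
Step 5: alpha = 0.05. fail to reject H0.

tau_b = 0.4286 (C=20, D=8), p = 0.178869, fail to reject H0.


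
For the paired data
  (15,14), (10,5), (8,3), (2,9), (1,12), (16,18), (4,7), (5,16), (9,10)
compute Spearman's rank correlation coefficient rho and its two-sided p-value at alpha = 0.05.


Step 1: Rank x and y separately (midranks; no ties here).
rank(x): 15->8, 10->7, 8->5, 2->2, 1->1, 16->9, 4->3, 5->4, 9->6
rank(y): 14->7, 5->2, 3->1, 9->4, 12->6, 18->9, 7->3, 16->8, 10->5
Step 2: d_i = R_x(i) - R_y(i); compute d_i^2.
  (8-7)^2=1, (7-2)^2=25, (5-1)^2=16, (2-4)^2=4, (1-6)^2=25, (9-9)^2=0, (3-3)^2=0, (4-8)^2=16, (6-5)^2=1
sum(d^2) = 88.
Step 3: rho = 1 - 6*88 / (9*(9^2 - 1)) = 1 - 528/720 = 0.266667.
Step 4: Under H0, t = rho * sqrt((n-2)/(1-rho^2)) = 0.7320 ~ t(7).
Step 5: Two-sided p-value from the t-distribution with 7 df = 0.487922.
Step 6: alpha = 0.05. fail to reject H0.

rho = 0.2667, p = 0.487922, fail to reject H0 at alpha = 0.05.


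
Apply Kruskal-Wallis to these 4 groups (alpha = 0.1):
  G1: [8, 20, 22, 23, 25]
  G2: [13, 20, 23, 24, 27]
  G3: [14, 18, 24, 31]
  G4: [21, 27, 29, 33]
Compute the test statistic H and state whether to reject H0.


Step 1: Combine all N = 18 observations and assign midranks.
sorted (value, group, rank): (8,G1,1), (13,G2,2), (14,G3,3), (18,G3,4), (20,G1,5.5), (20,G2,5.5), (21,G4,7), (22,G1,8), (23,G1,9.5), (23,G2,9.5), (24,G2,11.5), (24,G3,11.5), (25,G1,13), (27,G2,14.5), (27,G4,14.5), (29,G4,16), (31,G3,17), (33,G4,18)
Step 2: Sum ranks within each group.
R_1 = 37 (n_1 = 5)
R_2 = 43 (n_2 = 5)
R_3 = 35.5 (n_3 = 4)
R_4 = 55.5 (n_4 = 4)
Step 3: H = 12/(N(N+1)) * sum(R_i^2/n_i) - 3(N+1)
     = 12/(18*19) * (37^2/5 + 43^2/5 + 35.5^2/4 + 55.5^2/4) - 3*19
     = 0.035088 * 1728.72 - 57
     = 3.657018.
Step 4: Ties present; correction factor C = 1 - 24/(18^3 - 18) = 0.995872. Corrected H = 3.657018 / 0.995872 = 3.672176.
Step 5: Under H0, H ~ chi^2(3); p-value = 0.299108.
Step 6: alpha = 0.1. fail to reject H0.

H = 3.6722, df = 3, p = 0.299108, fail to reject H0.


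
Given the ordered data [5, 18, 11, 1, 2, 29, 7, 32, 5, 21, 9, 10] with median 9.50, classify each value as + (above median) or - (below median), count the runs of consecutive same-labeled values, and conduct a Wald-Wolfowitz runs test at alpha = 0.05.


Step 1: Compute median = 9.50; label A = above, B = below.
Labels in order: BAABBABABABA  (n_A = 6, n_B = 6)
Step 2: Count runs R = 10.
Step 3: Under H0 (random ordering), E[R] = 2*n_A*n_B/(n_A+n_B) + 1 = 2*6*6/12 + 1 = 7.0000.
        Var[R] = 2*n_A*n_B*(2*n_A*n_B - n_A - n_B) / ((n_A+n_B)^2 * (n_A+n_B-1)) = 4320/1584 = 2.7273.
        SD[R] = 1.6514.
Step 4: Continuity-corrected z = (R - 0.5 - E[R]) / SD[R] = (10 - 0.5 - 7.0000) / 1.6514 = 1.5138.
Step 5: Two-sided p-value via normal approximation = 2*(1 - Phi(|z|)) = 0.130070.
Step 6: alpha = 0.05. fail to reject H0.

R = 10, z = 1.5138, p = 0.130070, fail to reject H0.


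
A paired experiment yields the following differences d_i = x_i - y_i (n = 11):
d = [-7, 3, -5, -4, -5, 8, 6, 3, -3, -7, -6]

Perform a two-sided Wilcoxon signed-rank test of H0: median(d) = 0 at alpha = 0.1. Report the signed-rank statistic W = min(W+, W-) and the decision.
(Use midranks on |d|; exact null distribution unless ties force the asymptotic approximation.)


Step 1: Drop any zero differences (none here) and take |d_i|.
|d| = [7, 3, 5, 4, 5, 8, 6, 3, 3, 7, 6]
Step 2: Midrank |d_i| (ties get averaged ranks).
ranks: |7|->9.5, |3|->2, |5|->5.5, |4|->4, |5|->5.5, |8|->11, |6|->7.5, |3|->2, |3|->2, |7|->9.5, |6|->7.5
Step 3: Attach original signs; sum ranks with positive sign and with negative sign.
W+ = 2 + 11 + 7.5 + 2 = 22.5
W- = 9.5 + 5.5 + 4 + 5.5 + 2 + 9.5 + 7.5 = 43.5
(Check: W+ + W- = 66 should equal n(n+1)/2 = 66.)
Step 4: Test statistic W = min(W+, W-) = 22.5.
Step 5: Ties in |d|, so use the tie-corrected normal approximation.
        E[W] = n(n+1)/4 = 11*12/4 = 33.
        Tie groups: |d|=3 (t=3), |d|=5 (t=2), |d|=6 (t=2), |d|=7 (t=2); sum(t^3 - t) = 42.
        Var[W] = n(n+1)(2n+1)/24 - sum(t^3-t)/48 = 3036/24 - 42/48 = 125.625.
        z = (W - E[W]) / sqrt(Var[W]) = (22.5 - 33) / 11.2083 = -0.9368.
        Two-sided p = 2*Phi(z) = 0.348857.
Step 6: alpha = 0.1. fail to reject H0.

W+ = 22.5, W- = 43.5, W = min = 22.5, p = 0.348857, fail to reject H0.


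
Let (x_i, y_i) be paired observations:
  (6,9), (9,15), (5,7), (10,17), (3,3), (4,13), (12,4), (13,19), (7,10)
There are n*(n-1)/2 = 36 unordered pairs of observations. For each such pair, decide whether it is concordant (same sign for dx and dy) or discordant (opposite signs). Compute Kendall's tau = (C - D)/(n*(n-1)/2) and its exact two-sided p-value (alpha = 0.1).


Step 1: Enumerate the 36 unordered pairs (i,j) with i<j and classify each by sign(x_j-x_i) * sign(y_j-y_i).
  (1,2):dx=+3,dy=+6->C; (1,3):dx=-1,dy=-2->C; (1,4):dx=+4,dy=+8->C; (1,5):dx=-3,dy=-6->C
  (1,6):dx=-2,dy=+4->D; (1,7):dx=+6,dy=-5->D; (1,8):dx=+7,dy=+10->C; (1,9):dx=+1,dy=+1->C
  (2,3):dx=-4,dy=-8->C; (2,4):dx=+1,dy=+2->C; (2,5):dx=-6,dy=-12->C; (2,6):dx=-5,dy=-2->C
  (2,7):dx=+3,dy=-11->D; (2,8):dx=+4,dy=+4->C; (2,9):dx=-2,dy=-5->C; (3,4):dx=+5,dy=+10->C
  (3,5):dx=-2,dy=-4->C; (3,6):dx=-1,dy=+6->D; (3,7):dx=+7,dy=-3->D; (3,8):dx=+8,dy=+12->C
  (3,9):dx=+2,dy=+3->C; (4,5):dx=-7,dy=-14->C; (4,6):dx=-6,dy=-4->C; (4,7):dx=+2,dy=-13->D
  (4,8):dx=+3,dy=+2->C; (4,9):dx=-3,dy=-7->C; (5,6):dx=+1,dy=+10->C; (5,7):dx=+9,dy=+1->C
  (5,8):dx=+10,dy=+16->C; (5,9):dx=+4,dy=+7->C; (6,7):dx=+8,dy=-9->D; (6,8):dx=+9,dy=+6->C
  (6,9):dx=+3,dy=-3->D; (7,8):dx=+1,dy=+15->C; (7,9):dx=-5,dy=+6->D; (8,9):dx=-6,dy=-9->C
Step 2: C = 27, D = 9, total pairs = 36.
Step 3: tau = (C - D)/(n(n-1)/2) = (27 - 9)/36 = 0.500000.
Step 4: Exact two-sided p-value (enumerate n! = 362880 permutations of y under H0): p = 0.075176.
Step 5: alpha = 0.1. reject H0.

tau_b = 0.5000 (C=27, D=9), p = 0.075176, reject H0.


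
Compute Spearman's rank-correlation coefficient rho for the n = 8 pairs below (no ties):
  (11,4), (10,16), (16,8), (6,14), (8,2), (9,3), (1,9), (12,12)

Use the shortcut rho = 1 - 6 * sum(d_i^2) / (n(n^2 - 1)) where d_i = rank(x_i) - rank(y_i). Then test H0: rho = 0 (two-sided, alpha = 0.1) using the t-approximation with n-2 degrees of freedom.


Step 1: Rank x and y separately (midranks; no ties here).
rank(x): 11->6, 10->5, 16->8, 6->2, 8->3, 9->4, 1->1, 12->7
rank(y): 4->3, 16->8, 8->4, 14->7, 2->1, 3->2, 9->5, 12->6
Step 2: d_i = R_x(i) - R_y(i); compute d_i^2.
  (6-3)^2=9, (5-8)^2=9, (8-4)^2=16, (2-7)^2=25, (3-1)^2=4, (4-2)^2=4, (1-5)^2=16, (7-6)^2=1
sum(d^2) = 84.
Step 3: rho = 1 - 6*84 / (8*(8^2 - 1)) = 1 - 504/504 = 0.000000.
Step 4: Under H0, t = rho * sqrt((n-2)/(1-rho^2)) = 0.0000 ~ t(6).
Step 5: Two-sided p-value from the t-distribution with 6 df = 1.000000.
Step 6: alpha = 0.1. fail to reject H0.

rho = 0.0000, p = 1.000000, fail to reject H0 at alpha = 0.1.


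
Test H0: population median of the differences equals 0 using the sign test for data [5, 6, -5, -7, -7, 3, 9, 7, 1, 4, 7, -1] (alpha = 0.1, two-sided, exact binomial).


Step 1: Discard zero differences. Original n = 12; n_eff = number of nonzero differences = 12.
Nonzero differences (with sign): +5, +6, -5, -7, -7, +3, +9, +7, +1, +4, +7, -1
Step 2: Count signs: positive = 8, negative = 4.
Step 3: Under H0: P(positive) = 0.5, so the number of positives S ~ Bin(12, 0.5).
Step 4: Two-sided exact p-value = sum of Bin(12,0.5) probabilities at or below the observed probability = 0.387695.
Step 5: alpha = 0.1. fail to reject H0.

n_eff = 12, pos = 8, neg = 4, p = 0.387695, fail to reject H0.


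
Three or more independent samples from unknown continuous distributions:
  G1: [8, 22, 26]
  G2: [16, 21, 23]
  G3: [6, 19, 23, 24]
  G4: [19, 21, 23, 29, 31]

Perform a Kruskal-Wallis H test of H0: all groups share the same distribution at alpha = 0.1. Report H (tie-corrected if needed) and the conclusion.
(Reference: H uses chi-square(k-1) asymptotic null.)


Step 1: Combine all N = 15 observations and assign midranks.
sorted (value, group, rank): (6,G3,1), (8,G1,2), (16,G2,3), (19,G3,4.5), (19,G4,4.5), (21,G2,6.5), (21,G4,6.5), (22,G1,8), (23,G2,10), (23,G3,10), (23,G4,10), (24,G3,12), (26,G1,13), (29,G4,14), (31,G4,15)
Step 2: Sum ranks within each group.
R_1 = 23 (n_1 = 3)
R_2 = 19.5 (n_2 = 3)
R_3 = 27.5 (n_3 = 4)
R_4 = 50 (n_4 = 5)
Step 3: H = 12/(N(N+1)) * sum(R_i^2/n_i) - 3(N+1)
     = 12/(15*16) * (23^2/3 + 19.5^2/3 + 27.5^2/4 + 50^2/5) - 3*16
     = 0.050000 * 992.146 - 48
     = 1.607292.
Step 4: Ties present; correction factor C = 1 - 36/(15^3 - 15) = 0.989286. Corrected H = 1.607292 / 0.989286 = 1.624699.
Step 5: Under H0, H ~ chi^2(3); p-value = 0.653803.
Step 6: alpha = 0.1. fail to reject H0.

H = 1.6247, df = 3, p = 0.653803, fail to reject H0.


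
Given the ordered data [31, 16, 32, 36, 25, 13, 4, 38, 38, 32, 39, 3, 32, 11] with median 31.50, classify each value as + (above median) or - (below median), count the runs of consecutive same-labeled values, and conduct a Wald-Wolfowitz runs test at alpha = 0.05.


Step 1: Compute median = 31.50; label A = above, B = below.
Labels in order: BBAABBBAAAABAB  (n_A = 7, n_B = 7)
Step 2: Count runs R = 7.
Step 3: Under H0 (random ordering), E[R] = 2*n_A*n_B/(n_A+n_B) + 1 = 2*7*7/14 + 1 = 8.0000.
        Var[R] = 2*n_A*n_B*(2*n_A*n_B - n_A - n_B) / ((n_A+n_B)^2 * (n_A+n_B-1)) = 8232/2548 = 3.2308.
        SD[R] = 1.7974.
Step 4: Continuity-corrected z = (R + 0.5 - E[R]) / SD[R] = (7 + 0.5 - 8.0000) / 1.7974 = -0.2782.
Step 5: Two-sided p-value via normal approximation = 2*(1 - Phi(|z|)) = 0.780879.
Step 6: alpha = 0.05. fail to reject H0.

R = 7, z = -0.2782, p = 0.780879, fail to reject H0.


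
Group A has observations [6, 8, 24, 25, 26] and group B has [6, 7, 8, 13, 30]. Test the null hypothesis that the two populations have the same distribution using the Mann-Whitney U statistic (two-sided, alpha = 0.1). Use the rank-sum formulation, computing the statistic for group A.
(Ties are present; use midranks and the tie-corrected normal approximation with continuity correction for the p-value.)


Step 1: Combine and sort all 10 observations; assign midranks.
sorted (value, group): (6,X), (6,Y), (7,Y), (8,X), (8,Y), (13,Y), (24,X), (25,X), (26,X), (30,Y)
ranks: 6->1.5, 6->1.5, 7->3, 8->4.5, 8->4.5, 13->6, 24->7, 25->8, 26->9, 30->10
Step 2: Rank sum for X: R1 = 1.5 + 4.5 + 7 + 8 + 9 = 30.
Step 3: U_X = R1 - n1(n1+1)/2 = 30 - 5*6/2 = 30 - 15 = 15.
       U_Y = n1*n2 - U_X = 25 - 15 = 10.
Step 4: Ties are present, so use the tie-corrected normal approximation (with continuity correction) for the p-value.
Step 5: p-value = 0.674236; compare to alpha = 0.1. fail to reject H0.

U_X = 15, p = 0.674236, fail to reject H0 at alpha = 0.1.


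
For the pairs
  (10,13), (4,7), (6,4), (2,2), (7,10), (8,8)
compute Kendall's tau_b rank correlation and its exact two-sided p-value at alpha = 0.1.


Step 1: Enumerate the 15 unordered pairs (i,j) with i<j and classify each by sign(x_j-x_i) * sign(y_j-y_i).
  (1,2):dx=-6,dy=-6->C; (1,3):dx=-4,dy=-9->C; (1,4):dx=-8,dy=-11->C; (1,5):dx=-3,dy=-3->C
  (1,6):dx=-2,dy=-5->C; (2,3):dx=+2,dy=-3->D; (2,4):dx=-2,dy=-5->C; (2,5):dx=+3,dy=+3->C
  (2,6):dx=+4,dy=+1->C; (3,4):dx=-4,dy=-2->C; (3,5):dx=+1,dy=+6->C; (3,6):dx=+2,dy=+4->C
  (4,5):dx=+5,dy=+8->C; (4,6):dx=+6,dy=+6->C; (5,6):dx=+1,dy=-2->D
Step 2: C = 13, D = 2, total pairs = 15.
Step 3: tau = (C - D)/(n(n-1)/2) = (13 - 2)/15 = 0.733333.
Step 4: Exact two-sided p-value (enumerate n! = 720 permutations of y under H0): p = 0.055556.
Step 5: alpha = 0.1. reject H0.

tau_b = 0.7333 (C=13, D=2), p = 0.055556, reject H0.


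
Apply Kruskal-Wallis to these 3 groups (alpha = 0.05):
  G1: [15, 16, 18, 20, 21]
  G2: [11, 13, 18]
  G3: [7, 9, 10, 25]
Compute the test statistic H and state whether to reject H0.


Step 1: Combine all N = 12 observations and assign midranks.
sorted (value, group, rank): (7,G3,1), (9,G3,2), (10,G3,3), (11,G2,4), (13,G2,5), (15,G1,6), (16,G1,7), (18,G1,8.5), (18,G2,8.5), (20,G1,10), (21,G1,11), (25,G3,12)
Step 2: Sum ranks within each group.
R_1 = 42.5 (n_1 = 5)
R_2 = 17.5 (n_2 = 3)
R_3 = 18 (n_3 = 4)
Step 3: H = 12/(N(N+1)) * sum(R_i^2/n_i) - 3(N+1)
     = 12/(12*13) * (42.5^2/5 + 17.5^2/3 + 18^2/4) - 3*13
     = 0.076923 * 544.333 - 39
     = 2.871795.
Step 4: Ties present; correction factor C = 1 - 6/(12^3 - 12) = 0.996503. Corrected H = 2.871795 / 0.996503 = 2.881871.
Step 5: Under H0, H ~ chi^2(2); p-value = 0.236706.
Step 6: alpha = 0.05. fail to reject H0.

H = 2.8819, df = 2, p = 0.236706, fail to reject H0.


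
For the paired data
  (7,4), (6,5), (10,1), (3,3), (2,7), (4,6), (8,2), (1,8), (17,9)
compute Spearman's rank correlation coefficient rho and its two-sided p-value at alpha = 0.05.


Step 1: Rank x and y separately (midranks; no ties here).
rank(x): 7->6, 6->5, 10->8, 3->3, 2->2, 4->4, 8->7, 1->1, 17->9
rank(y): 4->4, 5->5, 1->1, 3->3, 7->7, 6->6, 2->2, 8->8, 9->9
Step 2: d_i = R_x(i) - R_y(i); compute d_i^2.
  (6-4)^2=4, (5-5)^2=0, (8-1)^2=49, (3-3)^2=0, (2-7)^2=25, (4-6)^2=4, (7-2)^2=25, (1-8)^2=49, (9-9)^2=0
sum(d^2) = 156.
Step 3: rho = 1 - 6*156 / (9*(9^2 - 1)) = 1 - 936/720 = -0.300000.
Step 4: Under H0, t = rho * sqrt((n-2)/(1-rho^2)) = -0.8321 ~ t(7).
Step 5: Two-sided p-value from the t-distribution with 7 df = 0.432845.
Step 6: alpha = 0.05. fail to reject H0.

rho = -0.3000, p = 0.432845, fail to reject H0 at alpha = 0.05.


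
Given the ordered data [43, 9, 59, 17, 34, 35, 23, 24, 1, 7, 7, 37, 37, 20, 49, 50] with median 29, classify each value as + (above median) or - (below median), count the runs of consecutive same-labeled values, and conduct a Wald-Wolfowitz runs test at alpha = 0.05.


Step 1: Compute median = 29; label A = above, B = below.
Labels in order: ABABAABBBBBAABAA  (n_A = 8, n_B = 8)
Step 2: Count runs R = 9.
Step 3: Under H0 (random ordering), E[R] = 2*n_A*n_B/(n_A+n_B) + 1 = 2*8*8/16 + 1 = 9.0000.
        Var[R] = 2*n_A*n_B*(2*n_A*n_B - n_A - n_B) / ((n_A+n_B)^2 * (n_A+n_B-1)) = 14336/3840 = 3.7333.
        SD[R] = 1.9322.
Step 4: R = E[R], so z = 0 with no continuity correction.
Step 5: Two-sided p-value via normal approximation = 2*(1 - Phi(|z|)) = 1.000000.
Step 6: alpha = 0.05. fail to reject H0.

R = 9, z = 0.0000, p = 1.000000, fail to reject H0.


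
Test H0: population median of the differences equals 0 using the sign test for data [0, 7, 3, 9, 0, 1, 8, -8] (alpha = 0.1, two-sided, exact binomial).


Step 1: Discard zero differences. Original n = 8; n_eff = number of nonzero differences = 6.
Nonzero differences (with sign): +7, +3, +9, +1, +8, -8
Step 2: Count signs: positive = 5, negative = 1.
Step 3: Under H0: P(positive) = 0.5, so the number of positives S ~ Bin(6, 0.5).
Step 4: Two-sided exact p-value = sum of Bin(6,0.5) probabilities at or below the observed probability = 0.218750.
Step 5: alpha = 0.1. fail to reject H0.

n_eff = 6, pos = 5, neg = 1, p = 0.218750, fail to reject H0.


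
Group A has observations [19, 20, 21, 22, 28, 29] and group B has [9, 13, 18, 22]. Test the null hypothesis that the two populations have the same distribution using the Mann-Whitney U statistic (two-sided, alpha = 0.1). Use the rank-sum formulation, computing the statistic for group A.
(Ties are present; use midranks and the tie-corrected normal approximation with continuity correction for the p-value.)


Step 1: Combine and sort all 10 observations; assign midranks.
sorted (value, group): (9,Y), (13,Y), (18,Y), (19,X), (20,X), (21,X), (22,X), (22,Y), (28,X), (29,X)
ranks: 9->1, 13->2, 18->3, 19->4, 20->5, 21->6, 22->7.5, 22->7.5, 28->9, 29->10
Step 2: Rank sum for X: R1 = 4 + 5 + 6 + 7.5 + 9 + 10 = 41.5.
Step 3: U_X = R1 - n1(n1+1)/2 = 41.5 - 6*7/2 = 41.5 - 21 = 20.5.
       U_Y = n1*n2 - U_X = 24 - 20.5 = 3.5.
Step 4: Ties are present, so use the tie-corrected normal approximation (with continuity correction) for the p-value.
Step 5: p-value = 0.087118; compare to alpha = 0.1. reject H0.

U_X = 20.5, p = 0.087118, reject H0 at alpha = 0.1.


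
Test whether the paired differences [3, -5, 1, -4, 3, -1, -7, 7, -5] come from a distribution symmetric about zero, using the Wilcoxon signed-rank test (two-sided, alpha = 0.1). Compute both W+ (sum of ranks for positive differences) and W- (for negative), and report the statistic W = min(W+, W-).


Step 1: Drop any zero differences (none here) and take |d_i|.
|d| = [3, 5, 1, 4, 3, 1, 7, 7, 5]
Step 2: Midrank |d_i| (ties get averaged ranks).
ranks: |3|->3.5, |5|->6.5, |1|->1.5, |4|->5, |3|->3.5, |1|->1.5, |7|->8.5, |7|->8.5, |5|->6.5
Step 3: Attach original signs; sum ranks with positive sign and with negative sign.
W+ = 3.5 + 1.5 + 3.5 + 8.5 = 17
W- = 6.5 + 5 + 1.5 + 8.5 + 6.5 = 28
(Check: W+ + W- = 45 should equal n(n+1)/2 = 45.)
Step 4: Test statistic W = min(W+, W-) = 17.
Step 5: Ties in |d|, so use the tie-corrected normal approximation.
        E[W] = n(n+1)/4 = 9*10/4 = 22.5.
        Tie groups: |d|=1 (t=2), |d|=3 (t=2), |d|=5 (t=2), |d|=7 (t=2); sum(t^3 - t) = 24.
        Var[W] = n(n+1)(2n+1)/24 - sum(t^3-t)/48 = 1710/24 - 24/48 = 70.75.
        z = (W - E[W]) / sqrt(Var[W]) = (17 - 22.5) / 8.4113 = -0.6539.
        Two-sided p = 2*Phi(z) = 0.513188.
Step 6: alpha = 0.1. fail to reject H0.

W+ = 17, W- = 28, W = min = 17, p = 0.513188, fail to reject H0.


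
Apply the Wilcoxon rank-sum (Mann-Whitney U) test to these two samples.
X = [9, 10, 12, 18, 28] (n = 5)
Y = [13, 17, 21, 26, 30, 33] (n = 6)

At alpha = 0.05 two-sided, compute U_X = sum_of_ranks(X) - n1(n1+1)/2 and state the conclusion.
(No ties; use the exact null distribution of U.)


Step 1: Combine and sort all 11 observations; assign midranks.
sorted (value, group): (9,X), (10,X), (12,X), (13,Y), (17,Y), (18,X), (21,Y), (26,Y), (28,X), (30,Y), (33,Y)
ranks: 9->1, 10->2, 12->3, 13->4, 17->5, 18->6, 21->7, 26->8, 28->9, 30->10, 33->11
Step 2: Rank sum for X: R1 = 1 + 2 + 3 + 6 + 9 = 21.
Step 3: U_X = R1 - n1(n1+1)/2 = 21 - 5*6/2 = 21 - 15 = 6.
       U_Y = n1*n2 - U_X = 30 - 6 = 24.
Step 4: No ties, so the exact null distribution of U (based on enumerating the C(11,5) = 462 equally likely rank assignments) gives the two-sided p-value.
Step 5: p-value = 0.125541; compare to alpha = 0.05. fail to reject H0.

U_X = 6, p = 0.125541, fail to reject H0 at alpha = 0.05.


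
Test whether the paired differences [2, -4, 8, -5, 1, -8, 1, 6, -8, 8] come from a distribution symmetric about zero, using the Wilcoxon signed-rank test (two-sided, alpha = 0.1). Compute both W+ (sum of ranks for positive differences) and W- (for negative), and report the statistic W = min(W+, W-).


Step 1: Drop any zero differences (none here) and take |d_i|.
|d| = [2, 4, 8, 5, 1, 8, 1, 6, 8, 8]
Step 2: Midrank |d_i| (ties get averaged ranks).
ranks: |2|->3, |4|->4, |8|->8.5, |5|->5, |1|->1.5, |8|->8.5, |1|->1.5, |6|->6, |8|->8.5, |8|->8.5
Step 3: Attach original signs; sum ranks with positive sign and with negative sign.
W+ = 3 + 8.5 + 1.5 + 1.5 + 6 + 8.5 = 29
W- = 4 + 5 + 8.5 + 8.5 = 26
(Check: W+ + W- = 55 should equal n(n+1)/2 = 55.)
Step 4: Test statistic W = min(W+, W-) = 26.
Step 5: Ties in |d|, so use the tie-corrected normal approximation.
        E[W] = n(n+1)/4 = 10*11/4 = 27.5.
        Tie groups: |d|=1 (t=2), |d|=8 (t=4); sum(t^3 - t) = 66.
        Var[W] = n(n+1)(2n+1)/24 - sum(t^3-t)/48 = 2310/24 - 66/48 = 94.875.
        z = (W - E[W]) / sqrt(Var[W]) = (26 - 27.5) / 9.7404 = -0.1540.
        Two-sided p = 2*Phi(z) = 0.877611.
Step 6: alpha = 0.1. fail to reject H0.

W+ = 29, W- = 26, W = min = 26, p = 0.877611, fail to reject H0.


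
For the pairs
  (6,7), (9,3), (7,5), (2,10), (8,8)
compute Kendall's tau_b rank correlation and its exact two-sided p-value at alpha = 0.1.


Step 1: Enumerate the 10 unordered pairs (i,j) with i<j and classify each by sign(x_j-x_i) * sign(y_j-y_i).
  (1,2):dx=+3,dy=-4->D; (1,3):dx=+1,dy=-2->D; (1,4):dx=-4,dy=+3->D; (1,5):dx=+2,dy=+1->C
  (2,3):dx=-2,dy=+2->D; (2,4):dx=-7,dy=+7->D; (2,5):dx=-1,dy=+5->D; (3,4):dx=-5,dy=+5->D
  (3,5):dx=+1,dy=+3->C; (4,5):dx=+6,dy=-2->D
Step 2: C = 2, D = 8, total pairs = 10.
Step 3: tau = (C - D)/(n(n-1)/2) = (2 - 8)/10 = -0.600000.
Step 4: Exact two-sided p-value (enumerate n! = 120 permutations of y under H0): p = 0.233333.
Step 5: alpha = 0.1. fail to reject H0.

tau_b = -0.6000 (C=2, D=8), p = 0.233333, fail to reject H0.


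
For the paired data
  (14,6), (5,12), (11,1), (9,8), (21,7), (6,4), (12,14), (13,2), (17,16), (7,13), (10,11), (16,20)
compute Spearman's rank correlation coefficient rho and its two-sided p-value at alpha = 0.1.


Step 1: Rank x and y separately (midranks; no ties here).
rank(x): 14->9, 5->1, 11->6, 9->4, 21->12, 6->2, 12->7, 13->8, 17->11, 7->3, 10->5, 16->10
rank(y): 6->4, 12->8, 1->1, 8->6, 7->5, 4->3, 14->10, 2->2, 16->11, 13->9, 11->7, 20->12
Step 2: d_i = R_x(i) - R_y(i); compute d_i^2.
  (9-4)^2=25, (1-8)^2=49, (6-1)^2=25, (4-6)^2=4, (12-5)^2=49, (2-3)^2=1, (7-10)^2=9, (8-2)^2=36, (11-11)^2=0, (3-9)^2=36, (5-7)^2=4, (10-12)^2=4
sum(d^2) = 242.
Step 3: rho = 1 - 6*242 / (12*(12^2 - 1)) = 1 - 1452/1716 = 0.153846.
Step 4: Under H0, t = rho * sqrt((n-2)/(1-rho^2)) = 0.4924 ~ t(10).
Step 5: Two-sided p-value from the t-distribution with 10 df = 0.633091.
Step 6: alpha = 0.1. fail to reject H0.

rho = 0.1538, p = 0.633091, fail to reject H0 at alpha = 0.1.
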